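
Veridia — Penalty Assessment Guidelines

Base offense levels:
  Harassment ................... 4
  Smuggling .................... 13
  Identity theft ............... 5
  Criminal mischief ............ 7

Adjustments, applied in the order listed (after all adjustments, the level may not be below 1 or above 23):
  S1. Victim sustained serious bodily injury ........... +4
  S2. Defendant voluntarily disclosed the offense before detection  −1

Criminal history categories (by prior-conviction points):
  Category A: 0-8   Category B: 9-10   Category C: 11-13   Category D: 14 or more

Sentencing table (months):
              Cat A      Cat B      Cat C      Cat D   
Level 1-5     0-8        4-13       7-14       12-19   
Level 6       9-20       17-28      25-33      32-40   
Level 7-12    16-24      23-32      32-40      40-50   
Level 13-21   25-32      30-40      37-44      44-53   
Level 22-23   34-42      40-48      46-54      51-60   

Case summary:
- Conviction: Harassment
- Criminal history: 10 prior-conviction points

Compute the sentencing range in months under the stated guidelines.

4-13 months

Base offense level for harassment: 4.
Final offense level: 4.
Criminal history: 10 prior points → Category B (9-10).
Level 4 falls in the 1-5 band.
Grid: Level 1-5 × Category B = 4-13 months.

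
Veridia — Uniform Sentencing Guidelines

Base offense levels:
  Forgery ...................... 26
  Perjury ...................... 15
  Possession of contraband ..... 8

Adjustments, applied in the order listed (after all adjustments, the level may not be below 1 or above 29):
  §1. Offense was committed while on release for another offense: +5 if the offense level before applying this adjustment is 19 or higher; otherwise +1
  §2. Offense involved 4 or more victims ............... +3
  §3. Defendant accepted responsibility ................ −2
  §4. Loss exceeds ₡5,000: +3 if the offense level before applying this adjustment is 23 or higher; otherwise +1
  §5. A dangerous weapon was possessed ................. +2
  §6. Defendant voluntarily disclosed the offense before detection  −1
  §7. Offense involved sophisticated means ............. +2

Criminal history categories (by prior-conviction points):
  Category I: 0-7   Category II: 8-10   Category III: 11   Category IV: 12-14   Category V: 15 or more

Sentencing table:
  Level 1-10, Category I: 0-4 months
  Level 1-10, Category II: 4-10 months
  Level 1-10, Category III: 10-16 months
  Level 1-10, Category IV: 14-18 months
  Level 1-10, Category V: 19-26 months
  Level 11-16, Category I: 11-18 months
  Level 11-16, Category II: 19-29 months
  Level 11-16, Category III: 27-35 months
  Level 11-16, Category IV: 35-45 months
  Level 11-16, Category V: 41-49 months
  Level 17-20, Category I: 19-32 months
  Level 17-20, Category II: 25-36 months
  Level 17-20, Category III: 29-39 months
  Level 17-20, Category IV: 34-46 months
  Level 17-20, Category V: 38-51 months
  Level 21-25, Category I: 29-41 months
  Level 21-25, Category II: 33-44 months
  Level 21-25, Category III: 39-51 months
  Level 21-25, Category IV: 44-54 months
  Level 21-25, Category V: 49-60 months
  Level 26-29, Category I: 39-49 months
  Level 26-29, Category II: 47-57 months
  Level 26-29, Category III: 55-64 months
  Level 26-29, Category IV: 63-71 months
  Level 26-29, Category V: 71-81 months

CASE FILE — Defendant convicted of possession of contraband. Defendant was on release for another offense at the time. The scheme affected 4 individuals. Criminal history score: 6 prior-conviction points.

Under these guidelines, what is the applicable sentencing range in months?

Base offense level for possession of contraband: 8.
§1 applies (level before this adjustment is 8 < 19, so +1): 8 + 1 = 9.
§2 applies: 9 + 3 = 12.
§4 does not apply.
§5 does not apply.
§6 does not apply.
Final offense level: 12.
Criminal history: 6 prior points → Category I (0-7).
Level 12 falls in the 11-16 band.
Grid: Level 11-16 × Category I = 11-18 months.

11-18 months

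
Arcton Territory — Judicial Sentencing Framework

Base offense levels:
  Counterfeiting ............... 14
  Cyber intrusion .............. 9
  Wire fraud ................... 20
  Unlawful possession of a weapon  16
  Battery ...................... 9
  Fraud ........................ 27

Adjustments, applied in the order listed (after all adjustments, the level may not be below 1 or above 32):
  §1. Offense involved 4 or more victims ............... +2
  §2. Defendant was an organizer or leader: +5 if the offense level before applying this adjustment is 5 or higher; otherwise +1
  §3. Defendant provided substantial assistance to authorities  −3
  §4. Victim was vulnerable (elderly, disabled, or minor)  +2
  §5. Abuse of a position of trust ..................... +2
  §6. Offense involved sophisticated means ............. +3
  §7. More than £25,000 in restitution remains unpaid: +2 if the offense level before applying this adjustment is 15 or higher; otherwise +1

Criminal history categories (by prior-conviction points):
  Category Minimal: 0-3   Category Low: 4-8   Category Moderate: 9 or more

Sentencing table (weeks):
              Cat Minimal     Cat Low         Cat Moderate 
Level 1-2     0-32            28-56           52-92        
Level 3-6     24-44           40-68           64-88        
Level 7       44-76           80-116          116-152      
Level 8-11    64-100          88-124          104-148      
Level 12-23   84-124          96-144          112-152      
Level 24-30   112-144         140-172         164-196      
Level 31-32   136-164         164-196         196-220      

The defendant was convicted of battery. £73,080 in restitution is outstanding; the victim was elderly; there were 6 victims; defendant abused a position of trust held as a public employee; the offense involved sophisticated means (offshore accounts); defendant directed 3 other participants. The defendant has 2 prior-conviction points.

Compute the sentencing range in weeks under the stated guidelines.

Base offense level for battery: 9.
§1 applies: 9 + 2 = 11.
§2 applies (level before this adjustment is 11 ≥ 5, so +5): 11 + 5 = 16.
§3 does not apply.
§4 applies: 16 + 2 = 18.
§5 applies: 18 + 2 = 20.
§6 applies: 20 + 3 = 23.
§7 applies (level before this adjustment is 23 ≥ 15, so +2): 23 + 2 = 25.
Final offense level: 25.
Criminal history: 2 prior points → Category Minimal (0-3).
Level 25 falls in the 24-30 band.
Grid: Level 24-30 × Category Minimal = 112-144 weeks.

112-144 weeks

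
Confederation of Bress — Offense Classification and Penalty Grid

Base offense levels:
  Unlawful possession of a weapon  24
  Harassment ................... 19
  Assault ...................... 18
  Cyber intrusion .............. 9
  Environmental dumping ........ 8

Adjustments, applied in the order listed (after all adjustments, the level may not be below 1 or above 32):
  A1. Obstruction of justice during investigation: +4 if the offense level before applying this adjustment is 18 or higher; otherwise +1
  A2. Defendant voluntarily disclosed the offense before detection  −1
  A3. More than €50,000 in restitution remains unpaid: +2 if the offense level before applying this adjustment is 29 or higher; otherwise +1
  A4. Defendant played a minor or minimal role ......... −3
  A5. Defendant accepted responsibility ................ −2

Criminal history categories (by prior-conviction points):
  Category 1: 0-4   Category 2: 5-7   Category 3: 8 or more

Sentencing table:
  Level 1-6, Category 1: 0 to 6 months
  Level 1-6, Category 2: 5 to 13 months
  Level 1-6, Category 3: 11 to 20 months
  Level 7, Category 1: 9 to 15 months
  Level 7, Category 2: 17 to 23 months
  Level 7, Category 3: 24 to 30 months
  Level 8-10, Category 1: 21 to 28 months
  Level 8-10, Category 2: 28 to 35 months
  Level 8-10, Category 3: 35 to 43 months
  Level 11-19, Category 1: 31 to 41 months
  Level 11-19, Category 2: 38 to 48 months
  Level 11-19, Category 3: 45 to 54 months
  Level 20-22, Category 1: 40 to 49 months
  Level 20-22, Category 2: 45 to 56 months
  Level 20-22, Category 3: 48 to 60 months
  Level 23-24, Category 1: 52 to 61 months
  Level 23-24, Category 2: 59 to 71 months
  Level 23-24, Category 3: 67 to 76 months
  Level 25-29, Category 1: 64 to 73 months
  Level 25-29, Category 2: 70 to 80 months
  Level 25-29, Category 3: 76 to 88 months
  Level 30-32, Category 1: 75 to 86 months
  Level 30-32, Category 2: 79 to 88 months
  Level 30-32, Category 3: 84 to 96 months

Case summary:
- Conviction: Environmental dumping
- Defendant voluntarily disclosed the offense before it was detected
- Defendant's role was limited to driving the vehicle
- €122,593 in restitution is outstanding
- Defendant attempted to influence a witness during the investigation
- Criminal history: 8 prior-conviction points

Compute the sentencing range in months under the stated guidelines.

Base offense level for environmental dumping: 8.
A1 applies (level before this adjustment is 8 < 18, so +1): 8 + 1 = 9.
A2 applies: 9 − 1 = 8.
A3 applies (level before this adjustment is 8 < 29, so +1): 8 + 1 = 9.
A4 applies: 9 − 3 = 6.
A5 does not apply.
Final offense level: 6.
Criminal history: 8 prior points → Category 3 (8+).
Level 6 falls in the 1-6 band.
Grid: Level 1-6 × Category 3 = 11-20 months.

11-20 months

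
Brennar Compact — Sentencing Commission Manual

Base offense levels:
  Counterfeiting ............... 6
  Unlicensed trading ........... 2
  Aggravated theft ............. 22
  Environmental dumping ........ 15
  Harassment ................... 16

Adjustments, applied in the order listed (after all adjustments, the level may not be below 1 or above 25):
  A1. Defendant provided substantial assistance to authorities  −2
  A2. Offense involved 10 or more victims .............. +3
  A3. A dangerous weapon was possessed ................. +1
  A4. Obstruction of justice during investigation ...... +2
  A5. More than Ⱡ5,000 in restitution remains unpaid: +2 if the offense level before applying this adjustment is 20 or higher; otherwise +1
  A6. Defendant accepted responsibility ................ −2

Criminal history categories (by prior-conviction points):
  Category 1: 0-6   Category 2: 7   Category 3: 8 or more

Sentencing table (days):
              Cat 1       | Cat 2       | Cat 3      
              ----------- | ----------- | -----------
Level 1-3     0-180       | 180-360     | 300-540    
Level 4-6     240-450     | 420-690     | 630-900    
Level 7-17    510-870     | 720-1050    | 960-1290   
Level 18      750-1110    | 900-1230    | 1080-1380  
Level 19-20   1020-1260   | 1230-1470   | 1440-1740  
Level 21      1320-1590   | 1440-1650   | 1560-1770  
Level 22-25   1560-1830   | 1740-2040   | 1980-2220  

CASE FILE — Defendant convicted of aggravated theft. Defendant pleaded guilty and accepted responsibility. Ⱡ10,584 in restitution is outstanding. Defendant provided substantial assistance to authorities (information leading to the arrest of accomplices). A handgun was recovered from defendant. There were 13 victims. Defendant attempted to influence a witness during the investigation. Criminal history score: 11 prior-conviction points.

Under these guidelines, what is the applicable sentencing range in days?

Base offense level for aggravated theft: 22.
A1 applies: 22 − 2 = 20.
A2 applies: 20 + 3 = 23.
A3 applies: 23 + 1 = 24.
A4 applies: 24 + 2 = 26.
A5 applies (level before this adjustment is 26 ≥ 20, so +2): 26 + 2 = 28.
A6 applies: 28 − 2 = 26.
Level 26 exceeds the maximum of 25; capped at 25.
Final offense level: 25.
Criminal history: 11 prior points → Category 3 (8+).
Level 25 falls in the 22-25 band.
Grid: Level 22-25 × Category 3 = 1980-2220 days.

1980-2220 days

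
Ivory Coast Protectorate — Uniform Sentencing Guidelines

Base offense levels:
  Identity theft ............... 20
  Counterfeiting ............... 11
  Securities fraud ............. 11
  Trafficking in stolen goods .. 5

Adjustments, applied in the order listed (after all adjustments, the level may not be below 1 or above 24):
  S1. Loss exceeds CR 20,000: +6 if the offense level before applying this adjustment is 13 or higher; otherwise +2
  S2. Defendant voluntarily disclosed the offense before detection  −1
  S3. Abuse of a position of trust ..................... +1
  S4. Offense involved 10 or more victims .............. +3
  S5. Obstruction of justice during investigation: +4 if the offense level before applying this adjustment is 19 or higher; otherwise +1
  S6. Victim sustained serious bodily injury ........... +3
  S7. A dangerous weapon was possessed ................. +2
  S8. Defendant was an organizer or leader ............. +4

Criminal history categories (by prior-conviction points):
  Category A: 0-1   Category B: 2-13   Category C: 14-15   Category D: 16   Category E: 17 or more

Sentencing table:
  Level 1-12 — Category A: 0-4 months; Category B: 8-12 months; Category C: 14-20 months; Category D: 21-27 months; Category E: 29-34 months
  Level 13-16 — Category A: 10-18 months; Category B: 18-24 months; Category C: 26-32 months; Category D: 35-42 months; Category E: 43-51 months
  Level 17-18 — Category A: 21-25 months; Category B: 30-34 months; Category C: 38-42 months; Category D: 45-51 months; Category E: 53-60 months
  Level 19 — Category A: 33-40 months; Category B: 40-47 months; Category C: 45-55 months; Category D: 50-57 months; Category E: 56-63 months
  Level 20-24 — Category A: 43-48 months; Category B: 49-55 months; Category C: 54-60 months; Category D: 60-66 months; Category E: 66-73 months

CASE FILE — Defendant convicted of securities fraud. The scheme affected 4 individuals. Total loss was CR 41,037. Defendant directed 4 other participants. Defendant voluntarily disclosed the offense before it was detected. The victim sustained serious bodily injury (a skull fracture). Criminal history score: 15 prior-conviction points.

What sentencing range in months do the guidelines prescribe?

Base offense level for securities fraud: 11.
S1 applies (level before this adjustment is 11 < 13, so +2): 11 + 2 = 13.
S2 applies: 13 − 1 = 12.
S4 does not apply.
S5 does not apply.
S6 applies: 12 + 3 = 15.
S8 applies: 15 + 4 = 19.
Final offense level: 19.
Criminal history: 15 prior points → Category C (14-15).
Level 19 falls in the 19 band.
Grid: Level 19 × Category C = 45-55 months.

45-55 months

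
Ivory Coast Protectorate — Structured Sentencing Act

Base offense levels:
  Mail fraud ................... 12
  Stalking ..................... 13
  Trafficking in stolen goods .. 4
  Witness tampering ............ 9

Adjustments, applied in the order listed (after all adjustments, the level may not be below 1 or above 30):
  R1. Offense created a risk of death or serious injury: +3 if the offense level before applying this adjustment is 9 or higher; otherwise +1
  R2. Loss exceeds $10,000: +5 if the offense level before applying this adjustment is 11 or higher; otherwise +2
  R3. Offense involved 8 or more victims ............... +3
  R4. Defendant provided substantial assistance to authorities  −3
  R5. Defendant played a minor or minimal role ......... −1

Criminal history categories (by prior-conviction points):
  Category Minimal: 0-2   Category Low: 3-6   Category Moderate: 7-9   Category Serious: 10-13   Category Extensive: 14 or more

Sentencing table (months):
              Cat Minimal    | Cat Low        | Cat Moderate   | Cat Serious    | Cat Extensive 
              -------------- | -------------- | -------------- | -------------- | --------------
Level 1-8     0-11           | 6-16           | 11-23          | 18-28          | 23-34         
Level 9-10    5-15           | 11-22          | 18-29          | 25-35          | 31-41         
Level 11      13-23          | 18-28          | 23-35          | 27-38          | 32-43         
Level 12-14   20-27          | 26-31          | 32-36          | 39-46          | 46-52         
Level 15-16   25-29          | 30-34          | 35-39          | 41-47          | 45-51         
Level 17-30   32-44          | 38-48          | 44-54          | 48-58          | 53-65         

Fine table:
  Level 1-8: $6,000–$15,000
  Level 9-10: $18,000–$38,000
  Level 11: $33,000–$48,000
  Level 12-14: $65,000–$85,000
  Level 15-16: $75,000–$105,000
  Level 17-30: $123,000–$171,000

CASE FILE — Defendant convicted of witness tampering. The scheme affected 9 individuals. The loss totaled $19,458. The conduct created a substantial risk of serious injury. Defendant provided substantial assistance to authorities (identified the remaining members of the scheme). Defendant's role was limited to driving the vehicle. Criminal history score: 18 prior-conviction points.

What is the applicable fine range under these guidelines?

$75,000–$105,000

Base offense level for witness tampering: 9.
R1 applies (level before this adjustment is 9 ≥ 9, so +3): 9 + 3 = 12.
R2 applies (level before this adjustment is 12 ≥ 11, so +5): 12 + 5 = 17.
R3 applies: 17 + 3 = 20.
R4 applies: 20 − 3 = 17.
R5 applies: 17 − 1 = 16.
Final offense level: 16.
Level 16 falls in the 15-16 band.
Fine table: Level 15-16 → $75,000–$105,000.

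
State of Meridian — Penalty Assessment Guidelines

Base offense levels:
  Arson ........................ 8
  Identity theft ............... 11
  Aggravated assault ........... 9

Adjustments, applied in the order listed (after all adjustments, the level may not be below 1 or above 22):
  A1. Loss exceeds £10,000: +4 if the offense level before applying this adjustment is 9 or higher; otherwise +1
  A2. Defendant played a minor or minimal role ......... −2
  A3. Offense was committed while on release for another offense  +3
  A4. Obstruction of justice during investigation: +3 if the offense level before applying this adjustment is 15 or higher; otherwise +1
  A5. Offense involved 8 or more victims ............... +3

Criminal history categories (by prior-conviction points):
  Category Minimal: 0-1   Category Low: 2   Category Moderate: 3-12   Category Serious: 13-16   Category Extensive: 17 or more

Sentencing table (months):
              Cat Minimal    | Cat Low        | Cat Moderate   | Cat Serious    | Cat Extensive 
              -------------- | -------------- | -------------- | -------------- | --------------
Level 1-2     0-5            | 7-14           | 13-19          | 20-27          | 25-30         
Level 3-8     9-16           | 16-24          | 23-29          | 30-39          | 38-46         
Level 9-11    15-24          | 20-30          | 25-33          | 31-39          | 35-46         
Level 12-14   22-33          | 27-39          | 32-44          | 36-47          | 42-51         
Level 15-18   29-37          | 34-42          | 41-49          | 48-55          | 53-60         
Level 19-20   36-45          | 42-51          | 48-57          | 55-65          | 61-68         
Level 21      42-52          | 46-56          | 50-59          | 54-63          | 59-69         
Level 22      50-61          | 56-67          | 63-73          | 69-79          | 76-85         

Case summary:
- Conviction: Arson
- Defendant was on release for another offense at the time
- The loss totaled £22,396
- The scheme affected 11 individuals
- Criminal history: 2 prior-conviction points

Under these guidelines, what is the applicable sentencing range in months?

Base offense level for arson: 8.
A1 applies (level before this adjustment is 8 < 9, so +1): 8 + 1 = 9.
A2 does not apply.
A3 applies: 9 + 3 = 12.
A4 does not apply.
A5 applies: 12 + 3 = 15.
Final offense level: 15.
Criminal history: 2 prior points → Category Low (2).
Level 15 falls in the 15-18 band.
Grid: Level 15-18 × Category Low = 34-42 months.

34-42 months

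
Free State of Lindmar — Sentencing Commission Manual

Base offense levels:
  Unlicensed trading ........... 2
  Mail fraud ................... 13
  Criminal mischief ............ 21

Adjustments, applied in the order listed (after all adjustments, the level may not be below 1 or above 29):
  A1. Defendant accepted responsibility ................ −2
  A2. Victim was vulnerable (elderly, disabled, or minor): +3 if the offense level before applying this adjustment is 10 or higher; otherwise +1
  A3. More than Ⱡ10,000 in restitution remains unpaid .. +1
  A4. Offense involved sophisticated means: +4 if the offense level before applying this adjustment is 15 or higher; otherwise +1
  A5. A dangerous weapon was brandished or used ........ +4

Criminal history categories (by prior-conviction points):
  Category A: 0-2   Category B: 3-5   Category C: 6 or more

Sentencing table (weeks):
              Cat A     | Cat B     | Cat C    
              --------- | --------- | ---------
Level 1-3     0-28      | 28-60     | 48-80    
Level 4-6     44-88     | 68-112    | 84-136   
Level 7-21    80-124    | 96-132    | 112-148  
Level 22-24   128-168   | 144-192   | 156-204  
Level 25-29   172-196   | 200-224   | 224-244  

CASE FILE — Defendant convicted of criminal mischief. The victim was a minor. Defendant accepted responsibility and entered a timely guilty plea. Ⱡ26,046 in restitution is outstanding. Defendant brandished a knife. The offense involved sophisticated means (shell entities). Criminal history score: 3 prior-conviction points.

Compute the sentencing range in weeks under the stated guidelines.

Base offense level for criminal mischief: 21.
A1 applies: 21 − 2 = 19.
A2 applies (level before this adjustment is 19 ≥ 10, so +3): 19 + 3 = 22.
A3 applies: 22 + 1 = 23.
A4 applies (level before this adjustment is 23 ≥ 15, so +4): 23 + 4 = 27.
A5 applies: 27 + 4 = 31.
Level 31 exceeds the maximum of 29; capped at 29.
Final offense level: 29.
Criminal history: 3 prior points → Category B (3-5).
Level 29 falls in the 25-29 band.
Grid: Level 25-29 × Category B = 200-224 weeks.

200-224 weeks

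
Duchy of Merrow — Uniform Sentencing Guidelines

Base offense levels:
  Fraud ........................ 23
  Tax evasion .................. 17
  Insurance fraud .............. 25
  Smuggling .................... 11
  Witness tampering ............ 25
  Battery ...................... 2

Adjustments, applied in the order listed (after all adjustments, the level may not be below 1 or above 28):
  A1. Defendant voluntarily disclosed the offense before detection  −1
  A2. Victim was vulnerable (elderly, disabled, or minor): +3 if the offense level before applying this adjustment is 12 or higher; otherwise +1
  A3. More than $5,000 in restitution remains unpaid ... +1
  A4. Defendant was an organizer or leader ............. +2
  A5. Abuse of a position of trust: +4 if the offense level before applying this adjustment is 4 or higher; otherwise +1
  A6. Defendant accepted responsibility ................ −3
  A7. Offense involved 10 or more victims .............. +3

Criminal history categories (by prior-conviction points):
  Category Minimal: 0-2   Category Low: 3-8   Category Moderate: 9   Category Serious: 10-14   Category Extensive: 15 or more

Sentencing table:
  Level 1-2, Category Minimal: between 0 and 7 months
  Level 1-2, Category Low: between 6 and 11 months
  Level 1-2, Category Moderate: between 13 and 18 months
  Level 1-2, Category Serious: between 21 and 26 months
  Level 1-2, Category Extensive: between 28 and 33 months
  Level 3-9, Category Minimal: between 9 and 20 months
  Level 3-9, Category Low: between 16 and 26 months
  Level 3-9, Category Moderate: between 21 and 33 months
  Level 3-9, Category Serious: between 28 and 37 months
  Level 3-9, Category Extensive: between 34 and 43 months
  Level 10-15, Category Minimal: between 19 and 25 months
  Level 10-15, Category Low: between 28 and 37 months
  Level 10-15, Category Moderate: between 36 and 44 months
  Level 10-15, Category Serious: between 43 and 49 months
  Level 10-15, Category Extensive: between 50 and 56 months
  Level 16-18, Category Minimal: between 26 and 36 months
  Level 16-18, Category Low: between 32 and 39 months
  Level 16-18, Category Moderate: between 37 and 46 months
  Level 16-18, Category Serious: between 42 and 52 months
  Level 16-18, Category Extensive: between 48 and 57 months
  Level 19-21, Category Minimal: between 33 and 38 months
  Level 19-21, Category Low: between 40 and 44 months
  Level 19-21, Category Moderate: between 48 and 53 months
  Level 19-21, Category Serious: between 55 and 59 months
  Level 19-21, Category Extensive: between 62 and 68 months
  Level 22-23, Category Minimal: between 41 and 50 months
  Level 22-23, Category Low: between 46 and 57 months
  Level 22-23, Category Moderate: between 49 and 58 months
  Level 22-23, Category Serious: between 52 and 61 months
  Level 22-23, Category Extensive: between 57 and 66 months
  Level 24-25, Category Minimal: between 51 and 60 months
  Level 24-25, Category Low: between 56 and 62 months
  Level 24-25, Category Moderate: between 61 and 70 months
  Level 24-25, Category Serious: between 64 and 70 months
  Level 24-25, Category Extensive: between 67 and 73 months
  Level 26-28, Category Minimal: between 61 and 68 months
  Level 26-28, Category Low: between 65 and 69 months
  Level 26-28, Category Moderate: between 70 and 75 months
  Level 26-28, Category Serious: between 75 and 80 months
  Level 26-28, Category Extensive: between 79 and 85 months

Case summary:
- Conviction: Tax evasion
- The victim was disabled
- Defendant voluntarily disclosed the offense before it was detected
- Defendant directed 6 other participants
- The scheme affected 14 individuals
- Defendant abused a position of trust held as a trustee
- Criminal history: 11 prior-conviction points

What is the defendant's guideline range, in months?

Base offense level for tax evasion: 17.
A1 applies: 17 − 1 = 16.
A2 applies (level before this adjustment is 16 ≥ 12, so +3): 16 + 3 = 19.
A4 applies: 19 + 2 = 21.
A5 applies (level before this adjustment is 21 ≥ 4, so +4): 21 + 4 = 25.
A6 does not apply.
A7 applies: 25 + 3 = 28.
Final offense level: 28.
Criminal history: 11 prior points → Category Serious (10-14).
Level 28 falls in the 26-28 band.
Grid: Level 26-28 × Category Serious = 75-80 months.

75-80 months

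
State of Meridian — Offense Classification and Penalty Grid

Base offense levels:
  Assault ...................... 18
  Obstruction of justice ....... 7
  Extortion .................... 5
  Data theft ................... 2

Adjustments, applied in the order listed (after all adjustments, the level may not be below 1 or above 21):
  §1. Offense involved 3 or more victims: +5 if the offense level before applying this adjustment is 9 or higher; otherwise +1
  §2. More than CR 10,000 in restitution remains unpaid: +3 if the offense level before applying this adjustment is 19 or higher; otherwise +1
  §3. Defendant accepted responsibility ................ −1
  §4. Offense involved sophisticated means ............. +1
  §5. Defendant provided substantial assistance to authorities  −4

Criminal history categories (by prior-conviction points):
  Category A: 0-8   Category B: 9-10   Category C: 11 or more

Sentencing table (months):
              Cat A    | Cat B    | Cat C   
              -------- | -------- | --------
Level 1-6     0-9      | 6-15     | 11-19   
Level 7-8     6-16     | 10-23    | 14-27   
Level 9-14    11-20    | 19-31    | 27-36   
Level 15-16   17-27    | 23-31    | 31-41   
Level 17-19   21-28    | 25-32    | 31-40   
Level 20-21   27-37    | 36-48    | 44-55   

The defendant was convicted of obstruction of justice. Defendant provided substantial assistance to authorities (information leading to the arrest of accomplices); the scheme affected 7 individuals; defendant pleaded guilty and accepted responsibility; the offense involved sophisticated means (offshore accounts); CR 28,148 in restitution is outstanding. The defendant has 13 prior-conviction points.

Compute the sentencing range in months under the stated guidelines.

11-19 months

Base offense level for obstruction of justice: 7.
§1 applies (level before this adjustment is 7 < 9, so +1): 7 + 1 = 8.
§2 applies (level before this adjustment is 8 < 19, so +1): 8 + 1 = 9.
§3 applies: 9 − 1 = 8.
§4 applies: 8 + 1 = 9.
§5 applies: 9 − 4 = 5.
Final offense level: 5.
Criminal history: 13 prior points → Category C (11+).
Level 5 falls in the 1-6 band.
Grid: Level 1-6 × Category C = 11-19 months.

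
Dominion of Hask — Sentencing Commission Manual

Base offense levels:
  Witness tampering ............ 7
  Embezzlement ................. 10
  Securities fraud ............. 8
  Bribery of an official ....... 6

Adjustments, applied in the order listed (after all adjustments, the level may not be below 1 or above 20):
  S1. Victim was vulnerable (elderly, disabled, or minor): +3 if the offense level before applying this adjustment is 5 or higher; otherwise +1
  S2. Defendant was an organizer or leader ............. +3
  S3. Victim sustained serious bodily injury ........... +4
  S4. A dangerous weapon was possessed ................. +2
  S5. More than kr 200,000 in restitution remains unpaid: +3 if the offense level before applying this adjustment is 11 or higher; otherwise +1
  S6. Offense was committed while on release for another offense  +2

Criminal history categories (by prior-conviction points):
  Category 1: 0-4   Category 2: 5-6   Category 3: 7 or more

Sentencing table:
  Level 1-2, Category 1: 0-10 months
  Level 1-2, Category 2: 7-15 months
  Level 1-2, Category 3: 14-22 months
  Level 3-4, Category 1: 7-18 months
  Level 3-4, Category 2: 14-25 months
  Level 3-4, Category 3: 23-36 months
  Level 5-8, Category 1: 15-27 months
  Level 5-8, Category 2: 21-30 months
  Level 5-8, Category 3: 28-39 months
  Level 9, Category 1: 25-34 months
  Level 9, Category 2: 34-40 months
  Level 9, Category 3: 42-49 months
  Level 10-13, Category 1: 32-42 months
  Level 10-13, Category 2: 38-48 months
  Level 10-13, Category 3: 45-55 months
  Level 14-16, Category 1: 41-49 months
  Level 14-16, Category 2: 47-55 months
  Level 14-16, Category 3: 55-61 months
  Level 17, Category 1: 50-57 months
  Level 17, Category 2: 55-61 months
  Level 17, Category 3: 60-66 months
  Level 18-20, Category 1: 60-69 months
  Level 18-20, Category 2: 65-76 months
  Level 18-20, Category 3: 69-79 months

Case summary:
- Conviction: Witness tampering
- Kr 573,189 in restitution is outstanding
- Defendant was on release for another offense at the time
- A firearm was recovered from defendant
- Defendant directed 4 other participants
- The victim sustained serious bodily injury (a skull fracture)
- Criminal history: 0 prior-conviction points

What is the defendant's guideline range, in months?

60-69 months

Base offense level for witness tampering: 7.
S2 applies: 7 + 3 = 10.
S3 applies: 10 + 4 = 14.
S4 applies: 14 + 2 = 16.
S5 applies (level before this adjustment is 16 ≥ 11, so +3): 16 + 3 = 19.
S6 applies: 19 + 2 = 21.
Level 21 exceeds the maximum of 20; capped at 20.
Final offense level: 20.
Criminal history: 0 prior points → Category 1 (0-4).
Level 20 falls in the 18-20 band.
Grid: Level 18-20 × Category 1 = 60-69 months.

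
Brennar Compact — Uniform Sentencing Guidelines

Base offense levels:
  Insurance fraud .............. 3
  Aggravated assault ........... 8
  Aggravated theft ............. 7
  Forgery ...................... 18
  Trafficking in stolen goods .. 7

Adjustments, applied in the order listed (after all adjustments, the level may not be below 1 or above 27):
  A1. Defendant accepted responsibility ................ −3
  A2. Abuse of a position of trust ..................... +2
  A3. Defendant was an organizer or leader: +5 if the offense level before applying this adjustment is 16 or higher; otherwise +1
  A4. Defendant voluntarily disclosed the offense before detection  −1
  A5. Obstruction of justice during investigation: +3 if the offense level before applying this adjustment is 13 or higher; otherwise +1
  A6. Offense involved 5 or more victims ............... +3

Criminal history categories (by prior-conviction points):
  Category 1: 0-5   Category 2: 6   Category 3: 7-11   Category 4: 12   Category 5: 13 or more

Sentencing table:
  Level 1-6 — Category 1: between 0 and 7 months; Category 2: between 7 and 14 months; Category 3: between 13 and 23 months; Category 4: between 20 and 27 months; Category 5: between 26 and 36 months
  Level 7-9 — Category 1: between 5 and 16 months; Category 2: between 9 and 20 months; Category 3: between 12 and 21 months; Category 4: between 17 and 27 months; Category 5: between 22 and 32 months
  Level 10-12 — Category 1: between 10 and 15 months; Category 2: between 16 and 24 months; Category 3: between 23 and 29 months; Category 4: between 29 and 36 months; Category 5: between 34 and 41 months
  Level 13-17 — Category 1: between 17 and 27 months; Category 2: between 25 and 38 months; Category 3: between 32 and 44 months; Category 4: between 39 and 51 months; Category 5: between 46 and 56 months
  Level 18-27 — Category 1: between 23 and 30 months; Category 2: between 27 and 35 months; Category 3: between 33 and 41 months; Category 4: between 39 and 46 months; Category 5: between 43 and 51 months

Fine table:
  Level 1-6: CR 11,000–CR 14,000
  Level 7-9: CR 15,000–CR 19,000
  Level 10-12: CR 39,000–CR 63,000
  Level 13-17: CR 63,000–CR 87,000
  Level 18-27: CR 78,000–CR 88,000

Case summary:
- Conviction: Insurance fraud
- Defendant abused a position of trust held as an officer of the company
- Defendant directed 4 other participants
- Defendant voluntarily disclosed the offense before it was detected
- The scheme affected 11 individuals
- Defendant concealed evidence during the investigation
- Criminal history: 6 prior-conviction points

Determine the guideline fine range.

Base offense level for insurance fraud: 3.
A2 applies: 3 + 2 = 5.
A3 applies (level before this adjustment is 5 < 16, so +1): 5 + 1 = 6.
A4 applies: 6 − 1 = 5.
A5 applies (level before this adjustment is 5 < 13, so +1): 5 + 1 = 6.
A6 applies: 6 + 3 = 9.
Final offense level: 9.
Level 9 falls in the 7-9 band.
Fine table: Level 7-9 → CR 15,000–CR 19,000.

CR 15,000–CR 19,000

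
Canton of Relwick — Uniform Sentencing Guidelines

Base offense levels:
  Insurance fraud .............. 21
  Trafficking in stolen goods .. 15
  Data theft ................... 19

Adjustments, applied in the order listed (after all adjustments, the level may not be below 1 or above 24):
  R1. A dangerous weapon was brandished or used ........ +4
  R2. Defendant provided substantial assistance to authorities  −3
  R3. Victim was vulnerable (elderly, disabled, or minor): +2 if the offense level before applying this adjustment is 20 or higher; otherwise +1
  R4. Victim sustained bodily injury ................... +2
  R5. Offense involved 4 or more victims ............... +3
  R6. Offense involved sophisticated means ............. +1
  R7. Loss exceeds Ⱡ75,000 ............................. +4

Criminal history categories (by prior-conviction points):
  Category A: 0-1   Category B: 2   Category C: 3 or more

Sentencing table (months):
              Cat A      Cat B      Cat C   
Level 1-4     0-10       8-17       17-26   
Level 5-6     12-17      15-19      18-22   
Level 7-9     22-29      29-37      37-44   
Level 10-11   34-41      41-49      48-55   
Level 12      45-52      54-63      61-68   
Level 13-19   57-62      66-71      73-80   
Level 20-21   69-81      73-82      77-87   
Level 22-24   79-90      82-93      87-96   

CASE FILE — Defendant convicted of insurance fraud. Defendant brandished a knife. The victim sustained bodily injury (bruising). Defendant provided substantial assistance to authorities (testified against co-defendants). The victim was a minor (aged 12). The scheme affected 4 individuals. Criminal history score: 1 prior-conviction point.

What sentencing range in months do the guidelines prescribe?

79-90 months

Base offense level for insurance fraud: 21.
R1 applies: 21 + 4 = 25.
R2 applies: 25 − 3 = 22.
R3 applies (level before this adjustment is 22 ≥ 20, so +2): 22 + 2 = 24.
R4 applies: 24 + 2 = 26.
R5 applies: 26 + 3 = 29.
R6 does not apply.
R7 does not apply.
Level 29 exceeds the maximum of 24; capped at 24.
Final offense level: 24.
Criminal history: 1 prior point → Category A (0-1).
Level 24 falls in the 22-24 band.
Grid: Level 22-24 × Category A = 79-90 months.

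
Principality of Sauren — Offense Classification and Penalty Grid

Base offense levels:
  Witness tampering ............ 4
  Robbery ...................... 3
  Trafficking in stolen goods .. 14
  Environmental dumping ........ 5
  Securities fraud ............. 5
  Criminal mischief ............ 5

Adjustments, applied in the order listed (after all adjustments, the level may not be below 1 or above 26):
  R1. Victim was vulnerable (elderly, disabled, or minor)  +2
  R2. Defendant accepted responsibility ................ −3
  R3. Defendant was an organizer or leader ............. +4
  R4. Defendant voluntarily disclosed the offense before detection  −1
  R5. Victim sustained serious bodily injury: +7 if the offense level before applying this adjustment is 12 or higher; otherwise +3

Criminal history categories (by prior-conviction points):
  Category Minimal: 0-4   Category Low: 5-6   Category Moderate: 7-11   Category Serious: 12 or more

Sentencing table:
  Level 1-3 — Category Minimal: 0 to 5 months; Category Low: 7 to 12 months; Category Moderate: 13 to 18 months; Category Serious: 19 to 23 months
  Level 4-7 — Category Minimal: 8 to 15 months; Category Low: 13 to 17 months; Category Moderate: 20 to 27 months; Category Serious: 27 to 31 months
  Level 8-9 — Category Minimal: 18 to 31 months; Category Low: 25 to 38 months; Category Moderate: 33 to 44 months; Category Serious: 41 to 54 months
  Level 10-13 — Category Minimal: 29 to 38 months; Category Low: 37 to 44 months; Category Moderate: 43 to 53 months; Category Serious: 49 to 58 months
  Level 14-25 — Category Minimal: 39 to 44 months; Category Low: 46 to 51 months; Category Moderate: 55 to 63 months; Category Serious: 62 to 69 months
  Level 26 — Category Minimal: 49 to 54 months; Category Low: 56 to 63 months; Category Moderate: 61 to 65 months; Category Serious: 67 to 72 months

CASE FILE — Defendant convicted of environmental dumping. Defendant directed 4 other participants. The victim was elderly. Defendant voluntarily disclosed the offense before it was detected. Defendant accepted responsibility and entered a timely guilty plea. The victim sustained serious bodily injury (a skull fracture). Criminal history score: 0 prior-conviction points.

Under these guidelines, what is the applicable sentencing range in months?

29-38 months

Base offense level for environmental dumping: 5.
R1 applies: 5 + 2 = 7.
R2 applies: 7 − 3 = 4.
R3 applies: 4 + 4 = 8.
R4 applies: 8 − 1 = 7.
R5 applies (level before this adjustment is 7 < 12, so +3): 7 + 3 = 10.
Final offense level: 10.
Criminal history: 0 prior points → Category Minimal (0-4).
Level 10 falls in the 10-13 band.
Grid: Level 10-13 × Category Minimal = 29-38 months.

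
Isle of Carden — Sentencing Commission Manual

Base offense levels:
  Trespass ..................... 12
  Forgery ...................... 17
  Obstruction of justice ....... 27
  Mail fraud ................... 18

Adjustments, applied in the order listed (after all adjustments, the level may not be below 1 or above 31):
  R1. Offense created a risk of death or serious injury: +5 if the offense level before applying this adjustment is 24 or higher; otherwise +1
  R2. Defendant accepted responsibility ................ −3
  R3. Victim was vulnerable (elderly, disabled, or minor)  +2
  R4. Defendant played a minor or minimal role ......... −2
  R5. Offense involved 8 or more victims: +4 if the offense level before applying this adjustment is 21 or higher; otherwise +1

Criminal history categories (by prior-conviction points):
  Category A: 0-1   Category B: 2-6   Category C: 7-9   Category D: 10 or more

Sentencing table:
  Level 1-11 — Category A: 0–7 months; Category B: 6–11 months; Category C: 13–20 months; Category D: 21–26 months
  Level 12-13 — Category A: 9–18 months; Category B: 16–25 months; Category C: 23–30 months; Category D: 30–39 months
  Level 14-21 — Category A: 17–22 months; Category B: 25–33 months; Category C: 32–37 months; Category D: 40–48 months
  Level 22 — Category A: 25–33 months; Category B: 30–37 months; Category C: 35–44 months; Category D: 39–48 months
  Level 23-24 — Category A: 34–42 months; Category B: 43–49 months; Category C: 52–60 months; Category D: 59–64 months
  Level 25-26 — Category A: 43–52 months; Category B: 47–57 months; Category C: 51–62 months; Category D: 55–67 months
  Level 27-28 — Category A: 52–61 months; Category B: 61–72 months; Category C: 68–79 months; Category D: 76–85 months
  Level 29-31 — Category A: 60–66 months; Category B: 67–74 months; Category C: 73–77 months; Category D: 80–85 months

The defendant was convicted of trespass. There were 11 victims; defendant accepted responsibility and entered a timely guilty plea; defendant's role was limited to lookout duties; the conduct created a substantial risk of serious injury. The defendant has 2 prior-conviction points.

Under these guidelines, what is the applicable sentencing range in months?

Base offense level for trespass: 12.
R1 applies (level before this adjustment is 12 < 24, so +1): 12 + 1 = 13.
R2 applies: 13 − 3 = 10.
R4 applies: 10 − 2 = 8.
R5 applies (level before this adjustment is 8 < 21, so +1): 8 + 1 = 9.
Final offense level: 9.
Criminal history: 2 prior points → Category B (2-6).
Level 9 falls in the 1-11 band.
Grid: Level 1-11 × Category B = 6-11 months.

6-11 months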